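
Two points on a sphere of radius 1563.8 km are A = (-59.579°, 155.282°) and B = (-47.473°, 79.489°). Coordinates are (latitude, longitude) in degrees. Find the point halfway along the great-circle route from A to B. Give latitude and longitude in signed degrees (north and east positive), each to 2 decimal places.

The central angle between A and B is δ = 0.7677 rad.
With f = 0.5, the slerp weights are sin((1−f)δ)/sin δ = 0.5392 and sin(fδ)/sin δ = 0.5392.
Weighted sum of the unit vectors: (0.5392)·(-0.4600,0.2117,-0.8623) + (0.5392)·(0.1233,0.6646,-0.7370) = (-0.1815, 0.4726, -0.8624).
Converting back: φ = atan2(z, √(x²+y²)) = -59.59°, λ = atan2(y, x) = 111.01°.

-59.59°, 111.01°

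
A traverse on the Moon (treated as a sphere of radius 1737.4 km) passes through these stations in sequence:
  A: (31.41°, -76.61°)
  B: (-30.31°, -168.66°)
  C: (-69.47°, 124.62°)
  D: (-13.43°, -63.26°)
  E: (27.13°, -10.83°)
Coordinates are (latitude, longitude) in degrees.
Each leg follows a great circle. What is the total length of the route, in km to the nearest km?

Leg A→B: central angle 1.8644 rad, distance 3239.2 km.
Leg B→C: central angle 0.9369 rad, distance 1627.8 km.
Leg C→D: central angle 1.6915 rad, distance 2938.8 km.
Leg D→E: central angle 1.1353 rad, distance 1972.4 km.
Total: 3239.2 + 1627.8 + 2938.8 + 1972.4 ≈ 9778 km.

9778 km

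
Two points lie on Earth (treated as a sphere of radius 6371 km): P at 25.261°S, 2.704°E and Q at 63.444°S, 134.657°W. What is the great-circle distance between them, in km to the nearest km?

9470 km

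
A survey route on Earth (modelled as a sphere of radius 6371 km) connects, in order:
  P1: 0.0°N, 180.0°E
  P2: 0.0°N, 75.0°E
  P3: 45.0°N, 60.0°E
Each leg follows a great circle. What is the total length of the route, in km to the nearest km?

Leg P1→P2: central angle 1.8326 rad, distance 11675.5 km.
Leg P2→P3: central angle 0.8189 rad, distance 5217.3 km.
Total: 11675.5 + 5217.3 ≈ 16893 km.

16893 km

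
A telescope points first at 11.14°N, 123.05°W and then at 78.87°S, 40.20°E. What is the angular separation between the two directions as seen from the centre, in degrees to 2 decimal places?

Let φ₁ = 0.1944 rad, φ₂ = -1.3765 rad, and Δλ = 2.8493 rad.
Haversine: a = sin²(Δφ/2) + cos φ₁ cos φ₂ sin²(Δλ/2) = 0.5001 + (0.9812)(0.1930)(0.9788) = 0.68547.
Central angle c = 2·arcsin(√a) = 1.95081 rad.
So the angular separation is 111.77°.

111.77°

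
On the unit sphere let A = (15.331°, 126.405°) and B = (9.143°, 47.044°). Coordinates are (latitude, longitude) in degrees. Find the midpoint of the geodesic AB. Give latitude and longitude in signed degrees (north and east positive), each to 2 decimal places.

15.74°, 86.17°

The central angle between A and B is δ = 1.3512 rad.
With f = 0.5, the slerp weights are sin((1−f)δ)/sin δ = 0.6408 and sin(fδ)/sin δ = 0.6408.
Weighted sum of the unit vectors: (0.6408)·(-0.5724,0.7762,0.2644) + (0.6408)·(0.6728,0.7226,0.1589) = (0.0643, 0.9604, 0.2712).
Converting back: φ = atan2(z, √(x²+y²)) = 15.74°, λ = atan2(y, x) = 86.17°.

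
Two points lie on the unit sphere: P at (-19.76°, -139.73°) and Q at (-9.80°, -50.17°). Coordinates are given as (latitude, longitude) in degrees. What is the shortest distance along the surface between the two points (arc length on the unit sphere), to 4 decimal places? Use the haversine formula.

1.5061

In radians: φ₁ = -0.3449, φ₂ = -0.1710, Δλ = 89.560° = 1.5631 rad.
Haversine: a = sin²(Δφ/2) + cos φ₁ cos φ₂ sin²(Δλ/2) = 0.0075 + (0.9411)(0.9854)(0.4962) = 0.46767.
Central angle c = 2·arcsin(√a) = 1.50608 rad.
On the unit sphere the arc length equals the central angle: 1.5061.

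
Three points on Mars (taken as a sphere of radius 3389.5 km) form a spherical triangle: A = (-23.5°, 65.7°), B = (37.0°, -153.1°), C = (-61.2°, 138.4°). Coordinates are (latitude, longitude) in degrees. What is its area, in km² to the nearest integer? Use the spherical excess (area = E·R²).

24491211 km²

Side lengths (central angles): a = 1.9675, b = 1.0692, c = 2.5162 rad; semiperimeter s = 2.7765.
By l'Huilier's theorem, tan(E/4) = √[tan(s/2) tan((s−a)/2) tan((s−b)/2) tan((s−c)/2)], giving spherical excess E = 2.1318 rad.
Area = E·R² = 2.1318 × (3389.5)² ≈ 24491211 km².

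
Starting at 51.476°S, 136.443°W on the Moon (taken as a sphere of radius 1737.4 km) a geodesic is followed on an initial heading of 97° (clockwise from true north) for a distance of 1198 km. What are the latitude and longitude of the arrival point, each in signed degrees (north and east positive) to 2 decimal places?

Angular distance δ = d/R = 1198/1737.4 = 0.68954 rad; initial bearing θ = 1.6930 rad.
sin φ₂ = sin φ₁ cos δ + cos φ₁ sin δ cos θ = (-0.7823)(0.7715) + (0.6228)(0.6362)(-0.1219) = -0.6519, so φ₂ = -40.69°.
Δλ = atan2(sin θ sin δ cos φ₁, cos δ − sin φ₁ sin φ₂) = atan2(0.3933, 0.2615) = 56.377°.
λ₂ = -136.443° + 56.377° = -80.07°.

-40.69°, -80.07°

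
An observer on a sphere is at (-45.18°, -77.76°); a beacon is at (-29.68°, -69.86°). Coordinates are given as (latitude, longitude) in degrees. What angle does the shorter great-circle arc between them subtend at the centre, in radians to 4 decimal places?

In radians: φ₁ = -0.7885, φ₂ = -0.5180, Δλ = 7.900° = 0.1379 rad.
Haversine: a = sin²(Δφ/2) + cos φ₁ cos φ₂ sin²(Δλ/2) = 0.0182 + (0.7049)(0.8688)(0.0047) = 0.02109.
Central angle c = 2·arcsin(√a) = 0.29148 rad.
So the angular separation is 0.2915 rad.

0.2915 rad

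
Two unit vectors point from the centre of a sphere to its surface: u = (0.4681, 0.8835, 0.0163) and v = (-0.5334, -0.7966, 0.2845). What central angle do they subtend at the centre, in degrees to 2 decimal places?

161.60°

u·v = -0.9488; |u| = 1.0000, |v| = 1.0000.
cos θ = (u·v)/(|u||v|) = -0.9489, so θ = 161.60°.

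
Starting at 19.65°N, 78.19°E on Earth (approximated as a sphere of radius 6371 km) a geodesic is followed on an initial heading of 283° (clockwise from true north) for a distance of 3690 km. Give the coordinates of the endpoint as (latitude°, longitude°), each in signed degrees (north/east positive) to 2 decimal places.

23.41°, 42.66°

Angular distance δ = d/R = 3690/6371 = 0.57919 rad; initial bearing θ = 4.9393 rad.
sin φ₂ = sin φ₁ cos δ + cos φ₁ sin δ cos θ = (0.3363)(0.8369) + (0.9418)(0.5473)(0.2250) = 0.3974, so φ₂ = 23.41°.
Δλ = atan2(sin θ sin δ cos φ₁, cos δ − sin φ₁ sin φ₂) = atan2(-0.5023, 0.7033) = -35.533°.
λ₂ = 78.190° − 35.533° = 42.66°.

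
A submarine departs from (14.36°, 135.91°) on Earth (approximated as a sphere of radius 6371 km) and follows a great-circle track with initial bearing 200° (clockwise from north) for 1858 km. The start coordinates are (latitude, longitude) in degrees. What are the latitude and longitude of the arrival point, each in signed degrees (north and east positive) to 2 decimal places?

Angular distance δ = d/R = 1858/6371 = 0.29163 rad; initial bearing θ = 3.4907 rad.
sin φ₂ = sin φ₁ cos δ + cos φ₁ sin δ cos θ = (0.2480)(0.9578) + (0.9688)(0.2875)(-0.9397) = -0.0242, so φ₂ = -1.39°.
Δλ = atan2(sin θ sin δ cos φ₁, cos δ − sin φ₁ sin φ₂) = atan2(-0.0953, 0.9638) = -5.645°.
λ₂ = 135.910° − 5.645° = 130.26°.

-1.39°, 130.26°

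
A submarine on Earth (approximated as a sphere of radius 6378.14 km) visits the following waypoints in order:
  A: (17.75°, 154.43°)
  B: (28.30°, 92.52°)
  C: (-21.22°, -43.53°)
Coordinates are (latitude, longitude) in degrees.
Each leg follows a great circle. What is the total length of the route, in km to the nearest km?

21935 km

Leg A→B: central angle 1.0011 rad, distance 6385.2 km.
Leg B→C: central angle 2.4380 rad, distance 15549.8 km.
Total: 6385.2 + 15549.8 ≈ 21935 km.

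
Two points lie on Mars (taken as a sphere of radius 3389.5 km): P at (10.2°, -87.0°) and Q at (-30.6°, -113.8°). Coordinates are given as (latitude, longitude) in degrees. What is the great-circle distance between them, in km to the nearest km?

2854 km

In radians: φ₁ = 0.1780, φ₂ = -0.5341, Δλ = -26.800° = -0.4677 rad.
cos c = sin φ₁ sin φ₂ + cos φ₁ cos φ₂ cos Δλ = (0.1771)(-0.5090) + (0.9842)(0.8607)(0.8926) = 0.66600,
so c = arccos(0.66600) = 0.84196 rad.
Distance = R·c = 3389.5 × 0.8420 ≈ 2854 km.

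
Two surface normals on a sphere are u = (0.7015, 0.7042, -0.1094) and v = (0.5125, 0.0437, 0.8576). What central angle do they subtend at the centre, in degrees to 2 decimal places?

72.75°

u·v = 0.2965; |u| = 1.0000, |v| = 1.0000.
cos θ = (u·v)/(|u||v|) = 0.2965, so θ = 72.75°.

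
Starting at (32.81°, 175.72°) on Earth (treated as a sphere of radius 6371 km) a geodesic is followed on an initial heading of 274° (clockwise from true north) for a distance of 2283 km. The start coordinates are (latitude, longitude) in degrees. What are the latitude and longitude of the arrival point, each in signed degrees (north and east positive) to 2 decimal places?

Angular distance δ = d/R = 2283/6371 = 0.35834 rad; initial bearing θ = 4.7822 rad.
sin φ₂ = sin φ₁ cos δ + cos φ₁ sin δ cos θ = (0.5419)(0.9365) + (0.8405)(0.3507)(0.0698) = 0.5280, so φ₂ = 31.87°.
Δλ = atan2(sin θ sin δ cos φ₁, cos δ − sin φ₁ sin φ₂) = atan2(-0.2941, 0.6504) = -24.329°.
λ₂ = 175.720° − 24.329° = 151.39°.

31.87°, 151.39°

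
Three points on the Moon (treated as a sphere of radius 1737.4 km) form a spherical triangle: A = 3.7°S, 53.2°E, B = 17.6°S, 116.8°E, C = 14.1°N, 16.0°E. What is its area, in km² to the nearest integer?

Side lengths (central angles): a = 1.8203, b = 0.7148, c = 1.1125 rad; semiperimeter s = 1.8238.
By l'Huilier's theorem, tan(E/4) = √[tan(s/2) tan((s−a)/2) tan((s−b)/2) tan((s−c)/2)], giving spherical excess E = 0.0914 rad.
Area = E·R² = 0.0914 × (1737.4)² ≈ 275944 km².

275944 km²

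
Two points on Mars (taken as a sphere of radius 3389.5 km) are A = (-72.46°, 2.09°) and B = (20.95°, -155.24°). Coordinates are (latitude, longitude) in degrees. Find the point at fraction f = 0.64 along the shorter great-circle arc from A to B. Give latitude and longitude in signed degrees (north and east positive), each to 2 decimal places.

-24.29°, -148.69°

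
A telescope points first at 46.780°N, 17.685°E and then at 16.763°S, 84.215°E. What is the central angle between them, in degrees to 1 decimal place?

With latitudes φ₁ = 46.780°, φ₂ = -16.763° and longitude difference Δλ = 66.530°:
cos c = sin φ₁ sin φ₂ + cos φ₁ cos φ₂ cos Δλ = (0.7287)(-0.2884) + (0.6848)(0.9575)(0.3983) = 0.05097,
so c = arccos(0.05097) = 1.51980 rad.
So the angular separation is 87.1°.

87.1°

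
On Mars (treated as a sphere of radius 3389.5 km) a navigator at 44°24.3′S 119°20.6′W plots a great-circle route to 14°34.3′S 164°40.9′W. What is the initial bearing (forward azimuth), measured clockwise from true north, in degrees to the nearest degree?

Δλ = -45.338° = -0.7913 rad.
y = sin Δλ · cos φ₂ = (-0.7113)(0.9678) = -0.6884
x = cos φ₁ sin φ₂ − sin φ₁ cos φ₂ cos Δλ = (0.7144)(-0.2516) − (-0.6997)(0.9678)(0.7029) = 0.2963
θ = atan2(y, x) = -66.71°; adding 360° gives 293°.

293°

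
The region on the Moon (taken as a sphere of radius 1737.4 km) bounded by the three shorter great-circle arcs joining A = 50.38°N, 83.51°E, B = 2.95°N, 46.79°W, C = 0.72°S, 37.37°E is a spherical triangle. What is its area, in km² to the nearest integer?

Side lengths (central angles): a = 1.4697, b = 1.1239, c = 1.9522 rad; semiperimeter s = 2.2729.
By l'Huilier's theorem, tan(E/4) = √[tan(s/2) tan((s−a)/2) tan((s−b)/2) tan((s−c)/2)], giving spherical excess E = 1.2009 rad.
Area = E·R² = 1.2009 × (1737.4)² ≈ 3625135 km².

3625135 km²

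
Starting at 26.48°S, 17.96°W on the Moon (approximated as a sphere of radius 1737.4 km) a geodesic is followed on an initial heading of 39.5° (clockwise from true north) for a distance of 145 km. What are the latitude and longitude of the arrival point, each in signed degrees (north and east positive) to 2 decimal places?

-22.75°, -14.66°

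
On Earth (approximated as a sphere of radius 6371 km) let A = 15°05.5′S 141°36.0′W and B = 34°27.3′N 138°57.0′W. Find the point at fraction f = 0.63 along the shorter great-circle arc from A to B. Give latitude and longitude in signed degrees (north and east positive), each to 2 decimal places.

16.13°, -140.05°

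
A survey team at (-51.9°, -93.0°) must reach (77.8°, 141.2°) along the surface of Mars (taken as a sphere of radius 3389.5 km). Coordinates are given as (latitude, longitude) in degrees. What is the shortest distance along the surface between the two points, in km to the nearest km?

8739 km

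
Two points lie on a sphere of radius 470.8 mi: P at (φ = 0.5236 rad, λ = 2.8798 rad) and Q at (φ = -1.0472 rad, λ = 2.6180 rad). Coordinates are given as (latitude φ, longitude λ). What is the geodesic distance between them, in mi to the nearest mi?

With latitudes φ₁ = 30.000°, φ₂ = -60.000° and longitude difference Δλ = -15.000°:
cos c = sin φ₁ sin φ₂ + cos φ₁ cos φ₂ cos Δλ = (0.5000)(-0.8660) + (0.8660)(0.5000)(0.9659) = -0.01476,
so c = arccos(-0.01476) = 1.58556 rad.
Distance = R·c = 470.8 × 1.5856 ≈ 746 mi.

746 mi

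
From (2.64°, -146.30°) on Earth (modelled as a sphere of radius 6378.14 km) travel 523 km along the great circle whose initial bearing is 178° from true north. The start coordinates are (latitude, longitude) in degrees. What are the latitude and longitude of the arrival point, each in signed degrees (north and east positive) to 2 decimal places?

Angular distance δ = d/R = 523/6378.14 = 0.08200 rad; initial bearing θ = 3.1067 rad.
sin φ₂ = sin φ₁ cos δ + cos φ₁ sin δ cos θ = (0.0461)(0.9966) + (0.9989)(0.0819)(-0.9994) = -0.0359, so φ₂ = -2.06°.
Δλ = atan2(sin θ sin δ cos φ₁, cos δ − sin φ₁ sin φ₂) = atan2(0.0029, 0.9983) = 0.164°.
λ₂ = -146.300° + 0.164° = -146.14°.

-2.06°, -146.14°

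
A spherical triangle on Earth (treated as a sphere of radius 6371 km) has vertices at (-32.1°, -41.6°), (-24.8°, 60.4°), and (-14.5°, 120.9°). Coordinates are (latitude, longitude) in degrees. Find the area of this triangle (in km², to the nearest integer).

38691328 km²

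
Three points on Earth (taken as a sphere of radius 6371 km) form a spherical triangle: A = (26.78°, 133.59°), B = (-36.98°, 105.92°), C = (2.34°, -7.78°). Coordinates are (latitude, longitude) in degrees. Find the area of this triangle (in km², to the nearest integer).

90082915 km²

Side lengths (central angles): a = 1.9234, b = 2.3164, c = 1.2019 rad; semiperimeter s = 2.7209.
By l'Huilier's theorem, tan(E/4) = √[tan(s/2) tan((s−a)/2) tan((s−b)/2) tan((s−c)/2)], giving spherical excess E = 2.2194 rad.
Area = E·R² = 2.2194 × (6371)² ≈ 90082915 km².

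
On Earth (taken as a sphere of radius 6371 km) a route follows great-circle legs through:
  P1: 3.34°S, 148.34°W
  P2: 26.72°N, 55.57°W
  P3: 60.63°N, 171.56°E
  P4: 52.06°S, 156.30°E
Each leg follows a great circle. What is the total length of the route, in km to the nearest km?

32463 km

Leg P1→P2: central angle 1.6401 rad, distance 10449.3 km.
Leg P2→P3: central angle 1.4769 rad, distance 9409.1 km.
Leg P3→P4: central angle 1.9784 rad, distance 12604.2 km.
Total: 10449.3 + 9409.1 + 12604.2 ≈ 32463 km.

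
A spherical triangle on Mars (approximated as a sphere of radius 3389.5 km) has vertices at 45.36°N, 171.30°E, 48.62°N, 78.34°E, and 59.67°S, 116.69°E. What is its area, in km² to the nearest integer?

18812950 km²

Side lengths (central angles): a = 1.9669, b = 1.9918, c = 1.0357 rad; semiperimeter s = 2.4972.
By l'Huilier's theorem, tan(E/4) = √[tan(s/2) tan((s−a)/2) tan((s−b)/2) tan((s−c)/2)], giving spherical excess E = 1.6375 rad.
Area = E·R² = 1.6375 × (3389.5)² ≈ 18812950 km².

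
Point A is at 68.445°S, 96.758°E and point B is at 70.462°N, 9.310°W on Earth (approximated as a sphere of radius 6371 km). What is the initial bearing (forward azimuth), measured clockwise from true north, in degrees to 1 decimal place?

309.0°

With φ₁ = -1.1946, φ₂ = 1.2298, Δλ = -1.8512 rad, the forward-azimuth formula gives
θ = atan2( sin Δλ cos φ₂ , cos φ₁ sin φ₂ − sin φ₁ cos φ₂ cos Δλ ) = atan2(-0.3214, 0.2601) = -51.01°.
Adding 360° brings this into [0°, 360°): 309.0°.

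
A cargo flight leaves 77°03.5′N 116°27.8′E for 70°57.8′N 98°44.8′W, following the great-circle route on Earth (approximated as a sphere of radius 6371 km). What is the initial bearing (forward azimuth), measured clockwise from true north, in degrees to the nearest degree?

22°

With φ₁ = 1.3449, φ₂ = 1.2385, Δλ = 2.5271 rad, the forward-azimuth formula gives
θ = atan2( sin Δλ cos φ₂ , cos φ₁ sin φ₂ − sin φ₁ cos φ₂ cos Δλ ) = atan2(0.1881, 0.4714) = 21.75°.
So the initial bearing is 22°.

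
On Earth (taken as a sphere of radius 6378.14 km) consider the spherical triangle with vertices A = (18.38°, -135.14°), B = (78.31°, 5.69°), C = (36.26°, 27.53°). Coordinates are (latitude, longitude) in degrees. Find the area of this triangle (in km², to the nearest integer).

7962924 km²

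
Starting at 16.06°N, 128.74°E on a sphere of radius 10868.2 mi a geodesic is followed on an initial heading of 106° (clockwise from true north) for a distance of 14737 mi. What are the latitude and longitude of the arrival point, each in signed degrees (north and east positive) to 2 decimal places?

-11.53°, -157.83°

Angular distance δ = d/R = 14737/10868.2 = 1.35597 rad; initial bearing θ = 1.8500 rad.
sin φ₂ = sin φ₁ cos δ + cos φ₁ sin δ cos θ = (0.2766)(0.2132) + (0.9610)(0.9770)(-0.2756) = -0.1998, so φ₂ = -11.53°.
Δλ = atan2(sin θ sin δ cos φ₁, cos δ − sin φ₁ sin φ₂) = atan2(0.9025, 0.2685) = 73.435°.
λ₂ = 128.740° + 73.435° = 202.17° → -157.83° after wrapping to (−180°, 180°].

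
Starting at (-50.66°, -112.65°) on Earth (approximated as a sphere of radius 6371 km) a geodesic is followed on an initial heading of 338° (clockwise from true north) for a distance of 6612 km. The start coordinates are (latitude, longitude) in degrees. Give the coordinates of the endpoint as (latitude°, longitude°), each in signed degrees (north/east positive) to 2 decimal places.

6.50°, -131.60°

Angular distance δ = d/R = 6612/6371 = 1.03783 rad; initial bearing θ = 5.8992 rad.
sin φ₂ = sin φ₁ cos δ + cos φ₁ sin δ cos θ = (-0.7734)(0.5081) + (0.6339)(0.8613)(0.9272) = 0.1133, so φ₂ = 6.50°.
Δλ = atan2(sin θ sin δ cos φ₁, cos δ − sin φ₁ sin φ₂) = atan2(-0.2045, 0.5957) = -18.950°.
λ₂ = -112.650° − 18.950° = -131.60°.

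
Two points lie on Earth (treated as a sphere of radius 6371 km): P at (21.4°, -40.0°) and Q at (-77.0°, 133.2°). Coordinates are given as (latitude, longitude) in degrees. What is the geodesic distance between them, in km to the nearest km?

Let φ₁ = 0.3735 rad, φ₂ = -1.3439 rad, and Δλ = 3.0229 rad.
cos c = sin φ₁ sin φ₂ + cos φ₁ cos φ₂ cos Δλ = (0.3649)(-0.9744) + (0.9311)(0.2250)(-0.9930) = -0.56349,
so c = arccos(-0.56349) = 2.16941 rad.
Distance = R·c = 6371 × 2.1694 ≈ 13821 km.

13821 km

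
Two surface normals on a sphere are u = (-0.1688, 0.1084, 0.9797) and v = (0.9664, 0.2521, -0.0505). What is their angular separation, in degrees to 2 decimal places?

100.68°

u·v = -0.1853; |u| = 1.0000, |v| = 1.0000.
cos θ = (u·v)/(|u||v|) = -0.1853, so θ = 100.68°.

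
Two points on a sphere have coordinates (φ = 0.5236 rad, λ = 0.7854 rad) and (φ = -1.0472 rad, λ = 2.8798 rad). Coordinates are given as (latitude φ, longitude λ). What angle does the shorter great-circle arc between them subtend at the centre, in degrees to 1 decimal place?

130.5°

With latitudes φ₁ = 30.000°, φ₂ = -60.000° and longitude difference Δλ = 120.000°:
cos c = sin φ₁ sin φ₂ + cos φ₁ cos φ₂ cos Δλ = (0.5000)(-0.8660) + (0.8660)(0.5000)(-0.5000) = -0.64952,
so c = arccos(-0.64952) = 2.27775 rad.
So the angular separation is 130.5°.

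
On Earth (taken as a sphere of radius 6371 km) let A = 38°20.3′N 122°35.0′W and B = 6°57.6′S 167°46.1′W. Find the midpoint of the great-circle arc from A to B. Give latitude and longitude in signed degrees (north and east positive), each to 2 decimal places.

Central angle δ = 1.0774 rad. Interpolating on the sphere with fraction f = 0.5:
P = [sin((1−f)δ)·A + sin(fδ)·B] / sin δ = 0.5825·A + 0.5825·B in Cartesian coordinates,
giving P = (-0.8111, -0.5075, 0.2907), i.e. latitude 16.90°, longitude -147.97°.

16.90°, -147.97°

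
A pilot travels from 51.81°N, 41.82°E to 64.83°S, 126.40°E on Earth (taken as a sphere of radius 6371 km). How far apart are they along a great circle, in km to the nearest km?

14828 km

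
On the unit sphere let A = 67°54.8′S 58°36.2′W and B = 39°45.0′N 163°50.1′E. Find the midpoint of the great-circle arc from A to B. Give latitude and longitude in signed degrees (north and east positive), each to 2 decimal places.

-27.44°, -168.85°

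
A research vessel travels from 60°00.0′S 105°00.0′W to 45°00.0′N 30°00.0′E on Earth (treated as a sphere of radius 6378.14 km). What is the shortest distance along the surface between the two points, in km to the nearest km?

16652 km

Let φ₁ = -1.0472 rad, φ₂ = 0.7854 rad, and Δλ = 2.3562 rad.
cos c = sin φ₁ sin φ₂ + cos φ₁ cos φ₂ cos Δλ = (-0.8660)(0.7071) + (0.5000)(0.7071)(-0.7071) = -0.86237,
so c = arccos(-0.86237) = 2.61073 rad.
Distance = R·c = 6378.14 × 2.6107 ≈ 16652 km.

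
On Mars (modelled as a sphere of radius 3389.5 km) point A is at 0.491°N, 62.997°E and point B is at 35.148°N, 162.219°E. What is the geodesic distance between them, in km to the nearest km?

5753 km

Let φ₁ = 0.0086 rad, φ₂ = 0.6134 rad, and Δλ = 1.7318 rad.
cos c = sin φ₁ sin φ₂ + cos φ₁ cos φ₂ cos Δλ = (0.0086)(0.5757) + (1.0000)(0.8177)(-0.1603) = -0.12610,
so c = arccos(-0.12610) = 1.69723 rad.
Distance = R·c = 3389.5 × 1.6972 ≈ 5753 km.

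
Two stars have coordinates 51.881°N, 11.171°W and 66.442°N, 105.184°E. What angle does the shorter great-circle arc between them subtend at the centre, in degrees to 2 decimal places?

52.29°

With latitudes φ₁ = 51.881°, φ₂ = 66.442° and longitude difference Δλ = 116.355°:
cos c = sin φ₁ sin φ₂ + cos φ₁ cos φ₂ cos Δλ = (0.7867)(0.9167) + (0.6173)(0.3997)(-0.4439) = 0.61163,
so c = arccos(0.61163) = 0.91267 rad.
So the angular separation is 52.29°.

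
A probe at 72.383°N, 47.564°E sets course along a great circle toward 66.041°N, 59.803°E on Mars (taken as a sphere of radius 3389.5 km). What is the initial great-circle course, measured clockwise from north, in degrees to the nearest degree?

140°

With φ₁ = 1.2633, φ₂ = 1.1526, Δλ = 0.2136 rad, the forward-azimuth formula gives
θ = atan2( sin Δλ cos φ₂ , cos φ₁ sin φ₂ − sin φ₁ cos φ₂ cos Δλ ) = atan2(0.0861, -0.1017) = 139.74°.
So the initial bearing is 140°.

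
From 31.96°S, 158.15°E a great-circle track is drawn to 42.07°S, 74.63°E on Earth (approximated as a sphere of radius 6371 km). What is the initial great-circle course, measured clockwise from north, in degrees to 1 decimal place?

234.6°

Δλ = -83.520° = -1.4577 rad.
y = sin Δλ · cos φ₂ = (-0.9936)(0.7423) = -0.7376
x = cos φ₁ sin φ₂ − sin φ₁ cos φ₂ cos Δλ = (0.8484)(-0.6700) − (-0.5293)(0.7423)(0.1129) = -0.5241
θ = atan2(y, x) = -125.40°; adding 360° gives 234.6°.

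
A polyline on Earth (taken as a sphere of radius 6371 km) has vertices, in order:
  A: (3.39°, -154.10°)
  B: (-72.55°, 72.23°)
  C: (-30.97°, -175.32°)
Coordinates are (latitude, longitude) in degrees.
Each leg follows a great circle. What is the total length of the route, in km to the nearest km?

Leg A→B: central angle 1.8370 rad, distance 11703.8 km.
Leg B→C: central angle 1.1672 rad, distance 7436.3 km.
Total: 11703.8 + 7436.3 ≈ 19140 km.

19140 km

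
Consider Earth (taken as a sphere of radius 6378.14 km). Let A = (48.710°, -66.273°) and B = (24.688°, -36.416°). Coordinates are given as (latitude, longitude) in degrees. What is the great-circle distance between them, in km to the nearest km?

With latitudes φ₁ = 48.710°, φ₂ = 24.688° and longitude difference Δλ = 29.857°:
cos c = sin φ₁ sin φ₂ + cos φ₁ cos φ₂ cos Δλ = (0.7514)(0.4177) + (0.6599)(0.9086)(0.8673) = 0.83381,
so c = arccos(0.83381) = 0.58482 rad.
Distance = R·c = 6378.14 × 0.5848 ≈ 3730 km.

3730 km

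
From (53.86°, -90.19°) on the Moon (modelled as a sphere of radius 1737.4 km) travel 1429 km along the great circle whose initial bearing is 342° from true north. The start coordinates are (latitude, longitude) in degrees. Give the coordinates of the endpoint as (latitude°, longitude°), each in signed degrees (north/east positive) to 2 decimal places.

Angular distance δ = d/R = 1429/1737.4 = 0.82249 rad; initial bearing θ = 5.9690 rad.
sin φ₂ = sin φ₁ cos δ + cos φ₁ sin δ cos θ = (0.8076)(0.6804) + (0.5898)(0.7328)(0.9511) = 0.9605, so φ₂ = 73.85°.
Δλ = atan2(sin θ sin δ cos φ₁, cos δ − sin φ₁ sin φ₂) = atan2(-0.1336, -0.0953) = -125.510°.
λ₂ = -90.190° − 125.510° = -215.70° → 144.30° after wrapping to (−180°, 180°].

73.85°, 144.30°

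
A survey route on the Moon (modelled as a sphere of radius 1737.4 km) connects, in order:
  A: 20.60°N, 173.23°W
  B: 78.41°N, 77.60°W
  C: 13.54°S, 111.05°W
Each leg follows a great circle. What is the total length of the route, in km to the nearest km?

4996 km

Leg A→B: central angle 1.2385 rad, distance 2151.8 km.
Leg B→C: central angle 1.6372 rad, distance 2844.5 km.
Total: 2151.8 + 2844.5 ≈ 4996 km.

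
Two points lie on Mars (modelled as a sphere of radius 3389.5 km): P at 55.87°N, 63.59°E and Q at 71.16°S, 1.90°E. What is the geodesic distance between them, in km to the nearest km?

Let φ₁ = 0.9751 rad, φ₂ = -1.2420 rad, and Δλ = -1.0767 rad.
Haversine: a = sin²(Δφ/2) + cos φ₁ cos φ₂ sin²(Δλ/2) = 0.8011 + (0.5611)(0.3229)(0.2629) = 0.84875.
Central angle c = 2·arcsin(√a) = 2.34269 rad.
Distance = R·c = 3389.5 × 2.3427 ≈ 7941 km.

7941 km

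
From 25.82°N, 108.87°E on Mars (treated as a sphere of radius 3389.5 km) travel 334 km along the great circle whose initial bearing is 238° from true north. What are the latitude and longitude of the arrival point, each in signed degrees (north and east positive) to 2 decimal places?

Angular distance δ = d/R = 334/3389.5 = 0.09854 rad; initial bearing θ = 4.1539 rad.
sin φ₂ = sin φ₁ cos δ + cos φ₁ sin δ cos θ = (0.4355)(0.9951) + (0.9002)(0.0984)(-0.5299) = 0.3865, so φ₂ = 22.74°.
Δλ = atan2(sin θ sin δ cos φ₁, cos δ − sin φ₁ sin φ₂) = atan2(-0.0751, 0.8268) = -5.190°.
λ₂ = 108.870° − 5.190° = 103.68°.

22.74°, 103.68°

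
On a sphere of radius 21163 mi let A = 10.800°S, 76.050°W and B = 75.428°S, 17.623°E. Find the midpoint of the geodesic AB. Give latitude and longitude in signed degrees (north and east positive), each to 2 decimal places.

-49.17°, -61.48°

Central angle δ = 1.4045 rad. Interpolating on the sphere with fraction f = 0.5:
P = [sin((1−f)δ)·A + sin(fδ)·B] / sin δ = 0.6550·A + 0.6550·B in Cartesian coordinates,
giving P = (0.3122, -0.5745, -0.7566), i.e. latitude -49.17°, longitude -61.48°.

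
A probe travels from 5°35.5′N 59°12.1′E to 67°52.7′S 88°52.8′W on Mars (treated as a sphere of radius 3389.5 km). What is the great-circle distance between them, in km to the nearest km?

6750 km

With latitudes φ₁ = 5.592°, φ₂ = -67.878° and longitude difference Δλ = -148.082°:
Haversine: a = sin²(Δφ/2) + cos φ₁ cos φ₂ sin²(Δλ/2) = 0.3577 + (0.9952)(0.3766)(0.9244) = 0.70419.
Central angle c = 2·arcsin(√a) = 1.99148 rad.
Distance = R·c = 3389.5 × 1.9915 ≈ 6750 km.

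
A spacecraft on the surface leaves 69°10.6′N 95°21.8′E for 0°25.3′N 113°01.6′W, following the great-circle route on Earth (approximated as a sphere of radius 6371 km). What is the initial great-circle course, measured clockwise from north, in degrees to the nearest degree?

Δλ = 151.610° = 2.6461 rad.
y = sin Δλ · cos φ₂ = (0.4755)(1.0000) = 0.4755
x = cos φ₁ sin φ₂ − sin φ₁ cos φ₂ cos Δλ = (0.3555)(0.0074) − (0.9347)(1.0000)(-0.8797) = 0.8249
θ = atan2(y, x) = 29.96°, so the bearing is 30°.

30°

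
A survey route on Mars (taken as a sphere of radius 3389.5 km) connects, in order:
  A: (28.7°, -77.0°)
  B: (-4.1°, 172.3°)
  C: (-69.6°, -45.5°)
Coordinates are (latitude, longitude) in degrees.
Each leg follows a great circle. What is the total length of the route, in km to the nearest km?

Leg A→B: central angle 1.9215 rad, distance 6513.0 km.
Leg B→C: central angle 1.7800 rad, distance 6033.4 km.
Total: 6513.0 + 6033.4 ≈ 12546 km.

12546 km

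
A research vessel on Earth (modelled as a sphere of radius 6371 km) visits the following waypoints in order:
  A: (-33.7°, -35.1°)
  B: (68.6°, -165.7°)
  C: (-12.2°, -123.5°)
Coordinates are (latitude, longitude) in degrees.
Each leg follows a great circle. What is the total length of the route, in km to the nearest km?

Leg A→B: central angle 2.3662 rad, distance 15075.0 km.
Leg B→C: central angle 1.5033 rad, distance 9577.5 km.
Total: 15075.0 + 9577.5 ≈ 24653 km.

24653 km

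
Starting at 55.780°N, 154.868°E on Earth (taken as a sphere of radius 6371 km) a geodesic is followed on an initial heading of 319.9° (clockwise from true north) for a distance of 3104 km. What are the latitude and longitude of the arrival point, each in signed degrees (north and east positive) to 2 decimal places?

68.76°, 98.53°

Angular distance δ = d/R = 3104/6371 = 0.48721 rad; initial bearing θ = 5.5833 rad.
sin φ₂ = sin φ₁ cos δ + cos φ₁ sin δ cos θ = (0.8269)(0.8836) + (0.5624)(0.4682)(0.7649) = 0.9321, so φ₂ = 68.76°.
Δλ = atan2(sin θ sin δ cos φ₁, cos δ − sin φ₁ sin φ₂) = atan2(-0.1696, 0.1129) = -56.338°.
λ₂ = 154.868° − 56.338° = 98.53°.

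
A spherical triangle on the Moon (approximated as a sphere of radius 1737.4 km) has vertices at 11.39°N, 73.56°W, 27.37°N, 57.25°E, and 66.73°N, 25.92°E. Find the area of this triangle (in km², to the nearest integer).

Side lengths (central angles): a = 0.7641, b = 1.4529, c = 2.0694 rad; semiperimeter s = 2.1432.
By l'Huilier's theorem, tan(E/4) = √[tan(s/2) tan((s−a)/2) tan((s−b)/2) tan((s−c)/2)], giving spherical excess E = 0.5629 rad.
Area = E·R² = 0.5629 × (1737.4)² ≈ 1699282 km².

1699282 km²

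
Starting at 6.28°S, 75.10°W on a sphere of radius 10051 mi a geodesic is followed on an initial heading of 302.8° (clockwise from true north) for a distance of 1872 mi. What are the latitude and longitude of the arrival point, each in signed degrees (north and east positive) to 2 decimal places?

Angular distance δ = d/R = 1872/10051 = 0.18625 rad; initial bearing θ = 5.2849 rad.
sin φ₂ = sin φ₁ cos δ + cos φ₁ sin δ cos θ = (-0.1094)(0.9827) + (0.9940)(0.1852)(0.5417) = -0.0078, so φ₂ = -0.45°.
Δλ = atan2(sin θ sin δ cos φ₁, cos δ − sin φ₁ sin φ₂) = atan2(-0.1547, 0.9819) = -8.955°.
λ₂ = -75.100° − 8.955° = -84.05°.

-0.45°, -84.05°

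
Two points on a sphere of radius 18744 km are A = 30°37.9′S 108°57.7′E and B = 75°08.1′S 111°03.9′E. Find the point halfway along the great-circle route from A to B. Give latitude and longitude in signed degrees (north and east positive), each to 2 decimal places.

-52.89°, 109.44°

Central angle δ = 0.7769 rad. Interpolating on the sphere with fraction f = 0.5:
P = [sin((1−f)δ)·A + sin(fδ)·B] / sin δ = 0.5403·A + 0.5403·B in Cartesian coordinates,
giving P = (-0.2009, 0.5690, -0.7974), i.e. latitude -52.89°, longitude 109.44°.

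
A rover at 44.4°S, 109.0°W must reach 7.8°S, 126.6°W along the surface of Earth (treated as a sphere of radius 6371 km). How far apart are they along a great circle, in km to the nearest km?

4412 km

With latitudes φ₁ = -44.400°, φ₂ = -7.800° and longitude difference Δλ = -17.600°:
cos c = sin φ₁ sin φ₂ + cos φ₁ cos φ₂ cos Δλ = (-0.6997)(-0.1357) + (0.7145)(0.9907)(0.9532) = 0.76968,
so c = arccos(0.76968) = 0.69245 rad.
Distance = R·c = 6371 × 0.6925 ≈ 4412 km.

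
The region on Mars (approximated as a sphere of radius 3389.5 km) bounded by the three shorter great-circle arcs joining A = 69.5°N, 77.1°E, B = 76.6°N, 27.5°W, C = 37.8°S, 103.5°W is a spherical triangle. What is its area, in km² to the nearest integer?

5589427 km²

Side lengths (central angles): a = 2.1555, b = 2.5883, c = 0.4719 rad; semiperimeter s = 2.6078.
By l'Huilier's theorem, tan(E/4) = √[tan(s/2) tan((s−a)/2) tan((s−b)/2) tan((s−c)/2)], giving spherical excess E = 0.4865 rad.
Area = E·R² = 0.4865 × (3389.5)² ≈ 5589427 km².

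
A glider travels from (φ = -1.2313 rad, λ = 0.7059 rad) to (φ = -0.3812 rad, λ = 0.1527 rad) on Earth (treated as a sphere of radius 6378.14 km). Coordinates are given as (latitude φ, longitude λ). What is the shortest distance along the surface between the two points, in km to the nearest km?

5804 km

Let φ₁ = -1.2313 rad, φ₂ = -0.3812 rad, and Δλ = -0.5532 rad.
cos c = sin φ₁ sin φ₂ + cos φ₁ cos φ₂ cos Δλ = (-0.9429)(-0.3720) + (0.3330)(0.9282)(0.8508) = 0.61380,
so c = arccos(0.61380) = 0.90993 rad.
Distance = R·c = 6378.14 × 0.9099 ≈ 5804 km.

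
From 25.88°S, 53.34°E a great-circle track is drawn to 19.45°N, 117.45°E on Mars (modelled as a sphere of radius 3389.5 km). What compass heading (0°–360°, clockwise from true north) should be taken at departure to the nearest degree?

61°

Δλ = 64.110° = 1.1189 rad.
y = sin Δλ · cos φ₂ = (0.8996)(0.9429) = 0.8483
x = cos φ₁ sin φ₂ − sin φ₁ cos φ₂ cos Δλ = (0.8997)(0.3330) − (-0.4365)(0.9429)(0.4366) = 0.4793
θ = atan2(y, x) = 60.53°, so the bearing is 61°.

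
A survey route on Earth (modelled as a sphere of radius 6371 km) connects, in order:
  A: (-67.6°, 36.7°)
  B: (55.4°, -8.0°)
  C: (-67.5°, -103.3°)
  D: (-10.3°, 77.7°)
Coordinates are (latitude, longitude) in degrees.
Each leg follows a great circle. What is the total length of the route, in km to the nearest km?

41242 km

Leg A→B: central angle 2.2234 rad, distance 14165.0 km.
Leg B→C: central angle 2.4663 rad, distance 15713.1 km.
Leg C→D: central angle 1.7837 rad, distance 11363.7 km.
Total: 14165.0 + 15713.1 + 11363.7 ≈ 41242 km.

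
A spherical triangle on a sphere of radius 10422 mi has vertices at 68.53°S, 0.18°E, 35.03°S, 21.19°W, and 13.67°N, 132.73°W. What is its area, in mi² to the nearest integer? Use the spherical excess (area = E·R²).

Side lengths (central angles): a = 2.0128, b = 2.0511, c = 0.6210 rad; semiperimeter s = 2.3425.
By l'Huilier's theorem, tan(E/4) = √[tan(s/2) tan((s−a)/2) tan((s−b)/2) tan((s−c)/2)], giving spherical excess E = 1.0148 rad.
Area = E·R² = 1.0148 × (10422)² ≈ 110230003 mi².

110230003 mi²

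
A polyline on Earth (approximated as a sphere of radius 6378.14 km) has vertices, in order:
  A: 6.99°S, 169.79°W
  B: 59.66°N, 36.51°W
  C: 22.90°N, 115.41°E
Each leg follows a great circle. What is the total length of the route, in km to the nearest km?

23483 km

Leg A→B: central angle 2.0362 rad, distance 12987.0 km.
Leg B→C: central angle 1.6456 rad, distance 10495.8 km.
Total: 12987.0 + 10495.8 ≈ 23483 km.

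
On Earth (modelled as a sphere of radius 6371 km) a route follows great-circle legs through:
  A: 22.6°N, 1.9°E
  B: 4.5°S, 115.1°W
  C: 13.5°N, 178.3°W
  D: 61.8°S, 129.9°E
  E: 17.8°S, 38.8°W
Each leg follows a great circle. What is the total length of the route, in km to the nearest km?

40837 km

Leg A→B: central angle 2.0353 rad, distance 12967.0 km.
Leg B→C: central angle 1.1387 rad, distance 7254.8 km.
Leg C→D: central angle 1.4923 rad, distance 9507.4 km.
Leg D→E: central angle 1.7434 rad, distance 11107.5 km.
Total: 12967.0 + 7254.8 + 9507.4 + 11107.5 ≈ 40837 km.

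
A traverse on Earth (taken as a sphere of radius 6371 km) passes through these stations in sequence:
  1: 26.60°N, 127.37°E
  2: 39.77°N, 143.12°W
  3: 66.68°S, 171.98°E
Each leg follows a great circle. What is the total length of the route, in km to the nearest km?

Leg 1→2: central angle 1.2742 rad, distance 8117.6 km.
Leg 2→3: central angle 1.9519 rad, distance 12435.4 km.
Total: 8117.6 + 12435.4 ≈ 20553 km.

20553 km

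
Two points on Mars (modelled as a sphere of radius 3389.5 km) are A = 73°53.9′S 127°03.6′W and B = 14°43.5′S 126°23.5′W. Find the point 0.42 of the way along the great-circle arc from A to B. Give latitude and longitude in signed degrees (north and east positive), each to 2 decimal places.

-49.05°, -126.58°

The central angle between A and B is δ = 1.0328 rad.
With f = 0.42, the slerp weights are sin((1−f)δ)/sin δ = 0.6566 and sin(fδ)/sin δ = 0.4894.
Weighted sum of the unit vectors: (0.6566)·(-0.1671,-0.2213,-0.9608) + (0.4894)·(-0.5738,-0.7785,-0.2542) = (-0.3906, -0.5264, -0.7552).
Converting back: φ = atan2(z, √(x²+y²)) = -49.05°, λ = atan2(y, x) = -126.58°.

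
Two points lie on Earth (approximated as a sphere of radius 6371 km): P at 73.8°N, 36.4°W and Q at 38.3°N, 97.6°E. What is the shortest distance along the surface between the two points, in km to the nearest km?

In radians: φ₁ = 1.2881, φ₂ = 0.6685, Δλ = 134.000° = 2.3387 rad.
cos c = sin φ₁ sin φ₂ + cos φ₁ cos φ₂ cos Δλ = (0.9603)(0.6198) + (0.2790)(0.7848)(-0.6947) = 0.44308,
so c = arccos(0.44308) = 1.11177 rad.
Distance = R·c = 6371 × 1.1118 ≈ 7083 km.

7083 km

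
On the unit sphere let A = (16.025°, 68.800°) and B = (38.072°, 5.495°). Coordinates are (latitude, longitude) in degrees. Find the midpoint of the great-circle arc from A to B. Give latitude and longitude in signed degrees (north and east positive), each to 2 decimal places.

Central angle δ = 1.0354 rad. Interpolating on the sphere with fraction f = 0.5:
P = [sin((1−f)δ)·A + sin(fδ)·B] / sin δ = 0.5754·A + 0.5754·B in Cartesian coordinates,
giving P = (0.6509, 0.5590, 0.5137), i.e. latitude 30.91°, longitude 40.66°.

30.91°, 40.66°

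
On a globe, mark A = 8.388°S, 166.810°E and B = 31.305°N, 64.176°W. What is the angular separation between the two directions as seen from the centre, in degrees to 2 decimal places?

127.44°

Let φ₁ = -0.1464 rad, φ₂ = 0.5464 rad, and Δλ = 2.2517 rad.
cos c = sin φ₁ sin φ₂ + cos φ₁ cos φ₂ cos Δλ = (-0.1459)(0.5196) + (0.9893)(0.8544)(-0.6295) = -0.60790,
so c = arccos(-0.60790) = 2.22422 rad.
So the angular separation is 127.44°.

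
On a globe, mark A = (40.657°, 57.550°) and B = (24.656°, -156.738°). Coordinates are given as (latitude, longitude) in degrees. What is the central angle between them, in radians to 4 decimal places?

1.8732 rad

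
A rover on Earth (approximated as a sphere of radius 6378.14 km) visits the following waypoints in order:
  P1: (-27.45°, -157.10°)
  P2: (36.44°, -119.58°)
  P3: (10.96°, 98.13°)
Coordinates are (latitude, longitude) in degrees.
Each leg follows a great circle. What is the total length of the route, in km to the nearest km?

21572 km

Leg P1→P2: central angle 1.2740 rad, distance 8126.0 km.
Leg P2→P3: central angle 2.1082 rad, distance 13446.3 km.
Total: 8126.0 + 13446.3 ≈ 21572 km.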